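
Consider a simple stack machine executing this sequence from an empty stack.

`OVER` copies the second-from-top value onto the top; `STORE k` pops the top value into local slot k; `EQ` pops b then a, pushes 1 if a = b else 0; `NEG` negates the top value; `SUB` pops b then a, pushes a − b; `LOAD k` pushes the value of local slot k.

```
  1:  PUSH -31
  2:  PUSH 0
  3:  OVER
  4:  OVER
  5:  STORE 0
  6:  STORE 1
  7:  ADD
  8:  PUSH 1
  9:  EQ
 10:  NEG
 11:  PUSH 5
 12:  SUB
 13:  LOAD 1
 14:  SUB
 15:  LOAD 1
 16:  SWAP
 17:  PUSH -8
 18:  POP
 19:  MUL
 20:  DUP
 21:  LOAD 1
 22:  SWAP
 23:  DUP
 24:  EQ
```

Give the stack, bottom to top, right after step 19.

PUSH -31 → [-31]
PUSH 0   → [-31, 0]
OVER     → [-31, 0, -31]
OVER     → [-31, 0, -31, 0]
STORE 0  → [-31, 0, -31]
STORE 1  → [-31, 0]
ADD      → [-31]
PUSH 1   → [-31, 1]
EQ       → [0]
NEG      → [0]
PUSH 5   → [0, 5]
SUB      → [-5]
LOAD 1   → [-5, -31]
SUB      → [26]
LOAD 1   → [26, -31]
SWAP     → [-31, 26]
PUSH -8  → [-31, 26, -8]
POP      → [-31, 26]
MUL      → [-806]

[-806]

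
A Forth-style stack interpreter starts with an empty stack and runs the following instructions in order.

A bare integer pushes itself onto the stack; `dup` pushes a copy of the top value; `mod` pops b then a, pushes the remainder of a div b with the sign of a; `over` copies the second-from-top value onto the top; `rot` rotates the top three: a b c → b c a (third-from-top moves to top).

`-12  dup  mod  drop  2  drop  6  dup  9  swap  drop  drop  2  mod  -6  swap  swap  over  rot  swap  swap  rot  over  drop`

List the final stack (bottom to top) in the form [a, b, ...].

-12  -> -12
dup  -> -12 -12
mod  -> 0
drop -> (empty)
2    -> 2
drop -> (empty)
6    -> 6
dup  -> 6 6
9    -> 6 6 9
swap -> 6 9 6
drop -> 6 9
drop -> 6
2    -> 6 2
mod  -> 0
-6   -> 0 -6
swap -> -6 0
swap -> 0 -6
over -> 0 -6 0
rot  -> -6 0 0
swap -> -6 0 0
swap -> -6 0 0
rot  -> 0 0 -6
over -> 0 0 -6 0
drop -> 0 0 -6

[0, 0, -6]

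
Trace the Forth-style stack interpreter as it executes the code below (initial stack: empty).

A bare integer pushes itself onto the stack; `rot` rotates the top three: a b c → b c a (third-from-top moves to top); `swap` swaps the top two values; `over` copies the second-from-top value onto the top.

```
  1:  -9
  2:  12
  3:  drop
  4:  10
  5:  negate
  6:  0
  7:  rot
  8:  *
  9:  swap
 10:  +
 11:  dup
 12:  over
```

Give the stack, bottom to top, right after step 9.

[0, -10]

-9     -> -9
12     -> -9 12
drop   -> -9
10     -> -9 10
negate -> -9 -10
0      -> -9 -10 0
rot    -> -10 0 -9
*      -> -10 0
swap   -> 0 -10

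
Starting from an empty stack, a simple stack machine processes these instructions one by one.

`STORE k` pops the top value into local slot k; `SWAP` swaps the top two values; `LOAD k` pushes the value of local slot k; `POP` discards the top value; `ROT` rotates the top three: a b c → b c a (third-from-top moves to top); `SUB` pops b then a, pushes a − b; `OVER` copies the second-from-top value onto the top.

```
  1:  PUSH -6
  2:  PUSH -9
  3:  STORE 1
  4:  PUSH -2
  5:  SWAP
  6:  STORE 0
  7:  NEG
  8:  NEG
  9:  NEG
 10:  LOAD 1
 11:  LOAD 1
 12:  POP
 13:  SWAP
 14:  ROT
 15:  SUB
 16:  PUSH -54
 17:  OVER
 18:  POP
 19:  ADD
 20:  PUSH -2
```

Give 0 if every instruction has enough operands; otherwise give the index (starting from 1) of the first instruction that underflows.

PUSH -6 -> [-6]
PUSH -9 -> [-6, -9]
STORE 1 -> [-6]
PUSH -2 -> [-6, -2]
SWAP    -> [-2, -6]
STORE 0 -> [-2]
NEG     -> [2]
NEG     -> [-2]
NEG     -> [2]
LOAD 1  -> [2, -9]
LOAD 1  -> [2, -9, -9]
POP     -> [2, -9]
SWAP    -> [-9, 2]
ROT  — needs 3 operands, stack has 2 → underflow

14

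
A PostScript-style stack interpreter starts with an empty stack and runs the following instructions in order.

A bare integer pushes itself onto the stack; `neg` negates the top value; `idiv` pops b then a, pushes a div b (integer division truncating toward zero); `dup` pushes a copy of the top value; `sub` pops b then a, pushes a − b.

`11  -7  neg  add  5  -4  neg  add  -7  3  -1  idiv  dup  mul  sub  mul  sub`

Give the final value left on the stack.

11   : 11
-7   : 11 -7
neg  : 11 7
add  : 18
5    : 18 5
-4   : 18 5 -4
neg  : 18 5 4
add  : 18 9
-7   : 18 9 -7
3    : 18 9 -7 3
-1   : 18 9 -7 3 -1
idiv : 18 9 -7 -3
dup  : 18 9 -7 -3 -3
mul  : 18 9 -7 9
sub  : 18 9 -16
mul  : 18 -144
sub  : 162

162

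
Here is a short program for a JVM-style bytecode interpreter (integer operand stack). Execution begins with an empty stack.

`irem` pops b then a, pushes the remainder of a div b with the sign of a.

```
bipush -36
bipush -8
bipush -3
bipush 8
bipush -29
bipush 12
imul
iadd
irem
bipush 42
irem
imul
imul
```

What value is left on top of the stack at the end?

-864

bipush -36 : -36
bipush -8  : -36 -8
bipush -3  : -36 -8 -3
bipush 8   : -36 -8 -3 8
bipush -29 : -36 -8 -3 8 -29
bipush 12  : -36 -8 -3 8 -29 12
imul       : -36 -8 -3 8 -348
iadd       : -36 -8 -3 -340
irem       : -36 -8 -3
bipush 42  : -36 -8 -3 42
irem       : -36 -8 -3
imul       : -36 24
imul       : -864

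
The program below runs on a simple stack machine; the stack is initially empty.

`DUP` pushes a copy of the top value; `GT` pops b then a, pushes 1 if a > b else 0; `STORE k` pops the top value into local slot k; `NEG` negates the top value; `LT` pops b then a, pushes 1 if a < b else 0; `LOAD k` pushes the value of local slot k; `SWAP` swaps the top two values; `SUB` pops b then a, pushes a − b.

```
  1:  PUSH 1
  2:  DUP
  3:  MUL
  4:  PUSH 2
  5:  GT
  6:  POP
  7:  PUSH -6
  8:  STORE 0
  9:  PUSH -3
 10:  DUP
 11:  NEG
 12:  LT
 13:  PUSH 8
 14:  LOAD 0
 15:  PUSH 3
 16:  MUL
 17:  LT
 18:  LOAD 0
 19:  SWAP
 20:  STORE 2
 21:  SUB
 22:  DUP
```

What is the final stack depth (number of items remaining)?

2

PUSH 1  → [1]
DUP     → [1, 1]
MUL     → [1]
PUSH 2  → [1, 2]
GT      → [0]
POP     → []
PUSH -6 → [-6]
STORE 0 → []
PUSH -3 → [-3]
DUP     → [-3, -3]
NEG     → [-3, 3]
LT      → [1]
PUSH 8  → [1, 8]
LOAD 0  → [1, 8, -6]
PUSH 3  → [1, 8, -6, 3]
MUL     → [1, 8, -18]
LT      → [1, 0]
LOAD 0  → [1, 0, -6]
SWAP    → [1, -6, 0]
STORE 2 → [1, -6]
SUB     → [7]
DUP     → [7, 7]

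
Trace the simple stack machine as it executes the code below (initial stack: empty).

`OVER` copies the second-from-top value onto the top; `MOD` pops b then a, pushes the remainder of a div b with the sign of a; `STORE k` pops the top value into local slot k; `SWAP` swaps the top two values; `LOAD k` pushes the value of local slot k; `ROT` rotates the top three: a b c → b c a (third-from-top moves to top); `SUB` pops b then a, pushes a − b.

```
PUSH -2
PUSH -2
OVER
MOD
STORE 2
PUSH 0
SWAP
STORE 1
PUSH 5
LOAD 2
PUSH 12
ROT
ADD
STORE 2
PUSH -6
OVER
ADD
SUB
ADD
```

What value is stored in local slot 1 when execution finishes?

PUSH -2 -> [-2]
PUSH -2 -> [-2, -2]
OVER    -> [-2, -2, -2]
MOD     -> [-2, 0]
STORE 2 -> [-2]
PUSH 0  -> [-2, 0]
SWAP    -> [0, -2]
STORE 1 -> [0]
PUSH 5  -> [0, 5]
LOAD 2  -> [0, 5, 0]
PUSH 12 -> [0, 5, 0, 12]
ROT     -> [0, 0, 12, 5]
ADD     -> [0, 0, 17]
STORE 2 -> [0, 0]
PUSH -6 -> [0, 0, -6]
OVER    -> [0, 0, -6, 0]
ADD     -> [0, 0, -6]
SUB     -> [0, 6]
ADD     -> [6]

-2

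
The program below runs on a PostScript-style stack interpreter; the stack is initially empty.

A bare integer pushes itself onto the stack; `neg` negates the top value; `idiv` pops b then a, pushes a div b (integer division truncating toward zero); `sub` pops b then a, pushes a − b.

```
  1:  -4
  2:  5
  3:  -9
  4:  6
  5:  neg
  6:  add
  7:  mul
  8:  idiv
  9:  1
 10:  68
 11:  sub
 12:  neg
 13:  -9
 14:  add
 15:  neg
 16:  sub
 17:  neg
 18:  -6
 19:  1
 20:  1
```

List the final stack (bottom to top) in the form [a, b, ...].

[-58, -6, 1, 1]

-4   : [-4]
5    : [-4, 5]
-9   : [-4, 5, -9]
6    : [-4, 5, -9, 6]
neg  : [-4, 5, -9, -6]
add  : [-4, 5, -15]
mul  : [-4, -75]
idiv : [0]
1    : [0, 1]
68   : [0, 1, 68]
sub  : [0, -67]
neg  : [0, 67]
-9   : [0, 67, -9]
add  : [0, 58]
neg  : [0, -58]
sub  : [58]
neg  : [-58]
-6   : [-58, -6]
1    : [-58, -6, 1]
1    : [-58, -6, 1, 1]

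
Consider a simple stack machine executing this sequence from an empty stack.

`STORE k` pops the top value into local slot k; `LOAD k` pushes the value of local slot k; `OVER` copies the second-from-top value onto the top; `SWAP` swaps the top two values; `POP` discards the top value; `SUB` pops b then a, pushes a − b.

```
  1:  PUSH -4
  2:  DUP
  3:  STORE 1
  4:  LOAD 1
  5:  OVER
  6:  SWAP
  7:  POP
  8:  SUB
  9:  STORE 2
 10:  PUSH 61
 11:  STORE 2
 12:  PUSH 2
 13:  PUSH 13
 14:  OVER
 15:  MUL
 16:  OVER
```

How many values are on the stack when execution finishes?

3

PUSH -4 -> [-4]
DUP     -> [-4, -4]
STORE 1 -> [-4]
LOAD 1  -> [-4, -4]
OVER    -> [-4, -4, -4]
SWAP    -> [-4, -4, -4]
POP     -> [-4, -4]
SUB     -> [0]
STORE 2 -> []
PUSH 61 -> [61]
STORE 2 -> []
PUSH 2  -> [2]
PUSH 13 -> [2, 13]
OVER    -> [2, 13, 2]
MUL     -> [2, 26]
OVER    -> [2, 26, 2]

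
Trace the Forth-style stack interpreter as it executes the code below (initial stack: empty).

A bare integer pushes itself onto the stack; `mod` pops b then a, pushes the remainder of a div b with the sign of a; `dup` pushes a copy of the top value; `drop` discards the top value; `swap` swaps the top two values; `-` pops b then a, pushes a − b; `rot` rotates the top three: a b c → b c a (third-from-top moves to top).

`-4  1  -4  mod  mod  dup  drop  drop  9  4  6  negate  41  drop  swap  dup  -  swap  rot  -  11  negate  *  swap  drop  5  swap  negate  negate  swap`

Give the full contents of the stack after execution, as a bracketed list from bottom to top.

[165, 5]

-4     : -4
1      : -4 1
-4     : -4 1 -4
mod    : -4 1
mod    : 0
dup    : 0 0
drop   : 0
drop   : (empty)
9      : 9
4      : 9 4
6      : 9 4 6
negate : 9 4 -6
41     : 9 4 -6 41
drop   : 9 4 -6
swap   : 9 -6 4
dup    : 9 -6 4 4
-      : 9 -6 0
swap   : 9 0 -6
rot    : 0 -6 9
-      : 0 -15
11     : 0 -15 11
negate : 0 -15 -11
*      : 0 165
swap   : 165 0
drop   : 165
5      : 165 5
swap   : 5 165
negate : 5 -165
negate : 5 165
swap   : 165 5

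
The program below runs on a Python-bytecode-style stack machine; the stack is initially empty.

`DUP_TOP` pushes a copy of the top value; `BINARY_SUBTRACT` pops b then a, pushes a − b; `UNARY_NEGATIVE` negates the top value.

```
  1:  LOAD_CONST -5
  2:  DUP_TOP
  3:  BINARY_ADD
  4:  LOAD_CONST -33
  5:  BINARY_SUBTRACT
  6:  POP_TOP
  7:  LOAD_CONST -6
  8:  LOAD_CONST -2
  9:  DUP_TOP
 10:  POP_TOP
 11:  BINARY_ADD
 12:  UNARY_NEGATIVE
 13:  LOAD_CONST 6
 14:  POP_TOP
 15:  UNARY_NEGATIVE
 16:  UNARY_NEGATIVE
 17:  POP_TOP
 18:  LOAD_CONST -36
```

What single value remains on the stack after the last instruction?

LOAD_CONST -5    -5
DUP_TOP          -5 -5
BINARY_ADD       -10
LOAD_CONST -33   -10 -33
BINARY_SUBTRACT  23
POP_TOP          (empty)
LOAD_CONST -6    -6
LOAD_CONST -2    -6 -2
DUP_TOP          -6 -2 -2
POP_TOP          -6 -2
BINARY_ADD       -8
UNARY_NEGATIVE   8
LOAD_CONST 6     8 6
POP_TOP          8
UNARY_NEGATIVE   -8
UNARY_NEGATIVE   8
POP_TOP          (empty)
LOAD_CONST -36   -36

-36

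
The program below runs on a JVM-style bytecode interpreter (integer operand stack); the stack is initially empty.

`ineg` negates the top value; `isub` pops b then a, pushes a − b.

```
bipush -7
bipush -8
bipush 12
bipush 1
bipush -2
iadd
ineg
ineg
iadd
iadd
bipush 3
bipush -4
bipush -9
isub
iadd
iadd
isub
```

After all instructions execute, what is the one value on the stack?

bipush -7 : -7
bipush -8 : -7 -8
bipush 12 : -7 -8 12
bipush 1  : -7 -8 12 1
bipush -2 : -7 -8 12 1 -2
iadd      : -7 -8 12 -1
ineg      : -7 -8 12 1
ineg      : -7 -8 12 -1
iadd      : -7 -8 11
iadd      : -7 3
bipush 3  : -7 3 3
bipush -4 : -7 3 3 -4
bipush -9 : -7 3 3 -4 -9
isub      : -7 3 3 5
iadd      : -7 3 8
iadd      : -7 11
isub      : -18

-18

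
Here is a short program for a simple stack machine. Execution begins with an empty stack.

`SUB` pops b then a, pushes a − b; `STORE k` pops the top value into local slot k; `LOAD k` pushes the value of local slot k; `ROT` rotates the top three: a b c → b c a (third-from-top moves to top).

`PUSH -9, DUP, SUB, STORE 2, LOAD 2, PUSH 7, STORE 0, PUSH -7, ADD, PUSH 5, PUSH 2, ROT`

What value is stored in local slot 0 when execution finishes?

7

PUSH -9 -> [-9]
DUP     -> [-9, -9]
SUB     -> [0]
STORE 2 -> []
LOAD 2  -> [0]
PUSH 7  -> [0, 7]
STORE 0 -> [0]
PUSH -7 -> [0, -7]
ADD     -> [-7]
PUSH 5  -> [-7, 5]
PUSH 2  -> [-7, 5, 2]
ROT     -> [5, 2, -7]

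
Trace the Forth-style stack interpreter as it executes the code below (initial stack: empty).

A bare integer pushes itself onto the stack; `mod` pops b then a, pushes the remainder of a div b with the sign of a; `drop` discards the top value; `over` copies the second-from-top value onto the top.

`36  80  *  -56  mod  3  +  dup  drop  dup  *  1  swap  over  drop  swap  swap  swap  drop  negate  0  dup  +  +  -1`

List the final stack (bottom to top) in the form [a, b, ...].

[-729, -1]

36     : 36
80     : 36 80
*      : 2880
-56    : 2880 -56
mod    : 24
3      : 24 3
+      : 27
dup    : 27 27
drop   : 27
dup    : 27 27
*      : 729
1      : 729 1
swap   : 1 729
over   : 1 729 1
drop   : 1 729
swap   : 729 1
swap   : 1 729
swap   : 729 1
drop   : 729
negate : -729
0      : -729 0
dup    : -729 0 0
+      : -729 0
+      : -729
-1     : -729 -1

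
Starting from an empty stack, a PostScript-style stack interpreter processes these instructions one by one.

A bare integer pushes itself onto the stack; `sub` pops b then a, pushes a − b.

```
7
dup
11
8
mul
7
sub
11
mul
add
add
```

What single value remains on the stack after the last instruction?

7   -> 7
dup -> 7 7
11  -> 7 7 11
8   -> 7 7 11 8
mul -> 7 7 88
7   -> 7 7 88 7
sub -> 7 7 81
11  -> 7 7 81 11
mul -> 7 7 891
add -> 7 898
add -> 905

905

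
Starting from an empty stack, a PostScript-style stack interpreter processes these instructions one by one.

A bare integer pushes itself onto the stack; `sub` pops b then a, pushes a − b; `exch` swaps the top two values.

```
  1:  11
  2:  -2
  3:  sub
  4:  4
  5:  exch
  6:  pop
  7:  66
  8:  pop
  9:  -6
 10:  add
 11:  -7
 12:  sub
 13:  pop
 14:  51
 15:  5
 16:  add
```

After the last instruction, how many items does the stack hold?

11   -> [11]
-2   -> [11, -2]
sub  -> [13]
4    -> [13, 4]
exch -> [4, 13]
pop  -> [4]
66   -> [4, 66]
pop  -> [4]
-6   -> [4, -6]
add  -> [-2]
-7   -> [-2, -7]
sub  -> [5]
pop  -> []
51   -> [51]
5    -> [51, 5]
add  -> [56]

1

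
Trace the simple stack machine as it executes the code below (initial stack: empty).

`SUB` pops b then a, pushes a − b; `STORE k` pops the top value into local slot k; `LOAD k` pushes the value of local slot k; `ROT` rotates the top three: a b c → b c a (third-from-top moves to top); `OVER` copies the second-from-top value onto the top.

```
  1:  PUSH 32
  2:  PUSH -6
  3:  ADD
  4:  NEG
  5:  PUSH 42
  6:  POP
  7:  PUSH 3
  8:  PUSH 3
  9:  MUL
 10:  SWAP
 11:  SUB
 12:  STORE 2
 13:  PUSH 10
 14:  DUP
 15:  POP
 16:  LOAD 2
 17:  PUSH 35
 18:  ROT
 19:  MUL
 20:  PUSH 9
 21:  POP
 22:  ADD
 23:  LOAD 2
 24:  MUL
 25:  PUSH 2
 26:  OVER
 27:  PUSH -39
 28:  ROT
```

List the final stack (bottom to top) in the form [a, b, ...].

PUSH 32   32
PUSH -6   32 -6
ADD       26
NEG       -26
PUSH 42   -26 42
POP       -26
PUSH 3    -26 3
PUSH 3    -26 3 3
MUL       -26 9
SWAP      9 -26
SUB       35
STORE 2   (empty)
PUSH 10   10
DUP       10 10
POP       10
LOAD 2    10 35
PUSH 35   10 35 35
ROT       35 35 10
MUL       35 350
PUSH 9    35 350 9
POP       35 350
ADD       385
LOAD 2    385 35
MUL       13475
PUSH 2    13475 2
OVER      13475 2 13475
PUSH -39  13475 2 13475 -39
ROT       13475 13475 -39 2

[13475, 13475, -39, 2]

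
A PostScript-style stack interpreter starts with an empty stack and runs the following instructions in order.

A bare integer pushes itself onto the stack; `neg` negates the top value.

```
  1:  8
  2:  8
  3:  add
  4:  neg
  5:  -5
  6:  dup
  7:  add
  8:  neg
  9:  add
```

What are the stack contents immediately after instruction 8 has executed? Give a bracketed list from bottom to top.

[-16, 10]

8    [8]
8    [8, 8]
add  [16]
neg  [-16]
-5   [-16, -5]
dup  [-16, -5, -5]
add  [-16, -10]
neg  [-16, 10]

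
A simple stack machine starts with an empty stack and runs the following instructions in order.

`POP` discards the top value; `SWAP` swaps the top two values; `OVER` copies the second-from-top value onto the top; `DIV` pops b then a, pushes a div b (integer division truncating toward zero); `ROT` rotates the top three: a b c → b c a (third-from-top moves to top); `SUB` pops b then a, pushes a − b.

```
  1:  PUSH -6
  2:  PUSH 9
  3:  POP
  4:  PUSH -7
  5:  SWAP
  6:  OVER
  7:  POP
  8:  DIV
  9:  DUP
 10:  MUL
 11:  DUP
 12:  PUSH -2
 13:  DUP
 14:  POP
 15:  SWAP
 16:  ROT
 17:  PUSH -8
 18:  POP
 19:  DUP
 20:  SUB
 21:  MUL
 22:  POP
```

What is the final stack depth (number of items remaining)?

1

PUSH -6  -6
PUSH 9   -6 9
POP      -6
PUSH -7  -6 -7
SWAP     -7 -6
OVER     -7 -6 -7
POP      -7 -6
DIV      1
DUP      1 1
MUL      1
DUP      1 1
PUSH -2  1 1 -2
DUP      1 1 -2 -2
POP      1 1 -2
SWAP     1 -2 1
ROT      -2 1 1
PUSH -8  -2 1 1 -8
POP      -2 1 1
DUP      -2 1 1 1
SUB      -2 1 0
MUL      -2 0
POP      -2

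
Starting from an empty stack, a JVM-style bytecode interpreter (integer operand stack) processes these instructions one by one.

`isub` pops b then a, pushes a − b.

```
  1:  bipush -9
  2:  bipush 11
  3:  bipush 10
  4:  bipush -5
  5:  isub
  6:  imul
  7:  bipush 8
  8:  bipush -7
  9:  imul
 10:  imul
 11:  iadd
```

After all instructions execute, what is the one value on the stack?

bipush -9 -> [-9]
bipush 11 -> [-9, 11]
bipush 10 -> [-9, 11, 10]
bipush -5 -> [-9, 11, 10, -5]
isub      -> [-9, 11, 15]
imul      -> [-9, 165]
bipush 8  -> [-9, 165, 8]
bipush -7 -> [-9, 165, 8, -7]
imul      -> [-9, 165, -56]
imul      -> [-9, -9240]
iadd      -> [-9249]

-9249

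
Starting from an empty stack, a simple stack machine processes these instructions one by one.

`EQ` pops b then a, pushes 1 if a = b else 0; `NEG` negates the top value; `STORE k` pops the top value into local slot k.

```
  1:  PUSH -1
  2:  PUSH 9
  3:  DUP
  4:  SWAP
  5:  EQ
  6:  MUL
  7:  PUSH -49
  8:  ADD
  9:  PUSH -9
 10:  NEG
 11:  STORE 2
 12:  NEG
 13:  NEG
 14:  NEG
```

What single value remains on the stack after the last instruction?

PUSH -1  : -1
PUSH 9   : -1 9
DUP      : -1 9 9
SWAP     : -1 9 9
EQ       : -1 1
MUL      : -1
PUSH -49 : -1 -49
ADD      : -50
PUSH -9  : -50 -9
NEG      : -50 9
STORE 2  : -50
NEG      : 50
NEG      : -50
NEG      : 50

50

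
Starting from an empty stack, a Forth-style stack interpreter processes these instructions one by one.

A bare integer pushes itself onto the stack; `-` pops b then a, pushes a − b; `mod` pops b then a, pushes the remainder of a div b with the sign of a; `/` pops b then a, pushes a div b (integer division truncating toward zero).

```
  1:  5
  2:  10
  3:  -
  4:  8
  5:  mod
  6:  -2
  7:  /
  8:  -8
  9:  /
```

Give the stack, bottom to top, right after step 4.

[-5, 8]

5   5
10  5 10
-   -5
8   -5 8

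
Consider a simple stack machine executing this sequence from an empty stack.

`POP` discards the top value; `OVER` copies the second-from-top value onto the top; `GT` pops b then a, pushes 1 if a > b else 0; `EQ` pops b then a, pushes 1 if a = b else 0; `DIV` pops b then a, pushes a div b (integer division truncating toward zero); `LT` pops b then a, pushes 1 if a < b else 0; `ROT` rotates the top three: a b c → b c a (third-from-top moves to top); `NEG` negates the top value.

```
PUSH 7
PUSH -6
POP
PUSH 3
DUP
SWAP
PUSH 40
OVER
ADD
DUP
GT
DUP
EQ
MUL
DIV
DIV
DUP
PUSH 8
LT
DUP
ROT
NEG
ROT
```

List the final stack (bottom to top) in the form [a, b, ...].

[1, -7, 1]

PUSH 7  → [7]
PUSH -6 → [7, -6]
POP     → [7]
PUSH 3  → [7, 3]
DUP     → [7, 3, 3]
SWAP    → [7, 3, 3]
PUSH 40 → [7, 3, 3, 40]
OVER    → [7, 3, 3, 40, 3]
ADD     → [7, 3, 3, 43]
DUP     → [7, 3, 3, 43, 43]
GT      → [7, 3, 3, 0]
DUP     → [7, 3, 3, 0, 0]
EQ      → [7, 3, 3, 1]
MUL     → [7, 3, 3]
DIV     → [7, 1]
DIV     → [7]
DUP     → [7, 7]
PUSH 8  → [7, 7, 8]
LT      → [7, 1]
DUP     → [7, 1, 1]
ROT     → [1, 1, 7]
NEG     → [1, 1, -7]
ROT     → [1, -7, 1]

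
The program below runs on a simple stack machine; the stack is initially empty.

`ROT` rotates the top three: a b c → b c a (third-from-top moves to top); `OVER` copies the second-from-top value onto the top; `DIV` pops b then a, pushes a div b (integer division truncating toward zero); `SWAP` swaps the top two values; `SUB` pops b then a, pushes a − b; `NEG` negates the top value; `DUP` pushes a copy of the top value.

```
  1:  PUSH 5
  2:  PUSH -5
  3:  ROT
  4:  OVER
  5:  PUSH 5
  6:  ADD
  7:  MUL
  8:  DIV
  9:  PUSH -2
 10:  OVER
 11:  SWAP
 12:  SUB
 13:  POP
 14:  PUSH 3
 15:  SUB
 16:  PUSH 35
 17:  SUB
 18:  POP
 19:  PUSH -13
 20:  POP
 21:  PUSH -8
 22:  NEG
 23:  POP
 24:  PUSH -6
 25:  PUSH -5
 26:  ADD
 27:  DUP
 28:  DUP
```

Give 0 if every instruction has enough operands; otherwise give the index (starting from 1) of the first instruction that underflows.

3

PUSH 5   [5]
PUSH -5  [5, -5]
ROT  — needs 3 operands, stack has 2 → underflow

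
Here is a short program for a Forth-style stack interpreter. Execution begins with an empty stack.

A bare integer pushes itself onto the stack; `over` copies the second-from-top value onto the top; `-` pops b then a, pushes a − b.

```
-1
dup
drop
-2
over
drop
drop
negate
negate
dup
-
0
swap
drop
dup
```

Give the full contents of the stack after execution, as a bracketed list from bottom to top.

[0, 0]

-1     : -1
dup    : -1 -1
drop   : -1
-2     : -1 -2
over   : -1 -2 -1
drop   : -1 -2
drop   : -1
negate : 1
negate : -1
dup    : -1 -1
-      : 0
0      : 0 0
swap   : 0 0
drop   : 0
dup    : 0 0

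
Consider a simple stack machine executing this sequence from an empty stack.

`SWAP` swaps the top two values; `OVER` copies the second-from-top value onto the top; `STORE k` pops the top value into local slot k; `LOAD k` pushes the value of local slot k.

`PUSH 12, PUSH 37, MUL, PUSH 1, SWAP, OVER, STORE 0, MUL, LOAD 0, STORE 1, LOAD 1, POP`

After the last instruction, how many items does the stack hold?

1

PUSH 12 : 12
PUSH 37 : 12 37
MUL     : 444
PUSH 1  : 444 1
SWAP    : 1 444
OVER    : 1 444 1
STORE 0 : 1 444
MUL     : 444
LOAD 0  : 444 1
STORE 1 : 444
LOAD 1  : 444 1
POP     : 444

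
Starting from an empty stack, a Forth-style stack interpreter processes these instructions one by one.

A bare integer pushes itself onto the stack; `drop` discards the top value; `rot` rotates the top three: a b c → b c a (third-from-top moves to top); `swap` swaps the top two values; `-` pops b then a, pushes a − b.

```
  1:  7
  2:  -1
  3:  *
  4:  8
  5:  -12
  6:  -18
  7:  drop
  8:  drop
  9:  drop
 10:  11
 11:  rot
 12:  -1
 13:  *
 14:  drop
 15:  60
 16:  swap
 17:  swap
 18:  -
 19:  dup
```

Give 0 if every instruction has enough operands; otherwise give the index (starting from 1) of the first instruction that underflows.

7    : 7
-1   : 7 -1
*    : -7
8    : -7 8
-12  : -7 8 -12
-18  : -7 8 -12 -18
drop : -7 8 -12
drop : -7 8
drop : -7
11   : -7 11
rot  — needs 3 operands, stack has 2 → underflow

11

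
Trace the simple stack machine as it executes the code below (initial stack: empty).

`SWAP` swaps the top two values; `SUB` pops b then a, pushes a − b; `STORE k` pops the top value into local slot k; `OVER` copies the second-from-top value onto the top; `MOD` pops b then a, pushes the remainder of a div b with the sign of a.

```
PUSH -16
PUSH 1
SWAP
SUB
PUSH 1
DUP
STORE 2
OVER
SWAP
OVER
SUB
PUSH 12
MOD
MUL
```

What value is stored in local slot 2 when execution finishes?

PUSH -16  -16
PUSH 1    -16 1
SWAP      1 -16
SUB       17
PUSH 1    17 1
DUP       17 1 1
STORE 2   17 1
OVER      17 1 17
SWAP      17 17 1
OVER      17 17 1 17
SUB       17 17 -16
PUSH 12   17 17 -16 12
MOD       17 17 -4
MUL       17 -68

1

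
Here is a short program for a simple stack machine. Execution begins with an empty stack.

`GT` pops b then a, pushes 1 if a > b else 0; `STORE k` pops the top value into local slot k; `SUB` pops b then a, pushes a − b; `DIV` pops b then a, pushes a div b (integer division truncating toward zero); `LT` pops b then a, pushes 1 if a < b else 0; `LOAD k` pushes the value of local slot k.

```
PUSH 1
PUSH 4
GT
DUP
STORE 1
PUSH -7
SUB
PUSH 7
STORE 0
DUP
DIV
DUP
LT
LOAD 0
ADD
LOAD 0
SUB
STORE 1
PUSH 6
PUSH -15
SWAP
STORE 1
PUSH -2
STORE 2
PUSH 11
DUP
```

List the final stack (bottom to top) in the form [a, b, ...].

[-15, 11, 11]

PUSH 1    1
PUSH 4    1 4
GT        0
DUP       0 0
STORE 1   0
PUSH -7   0 -7
SUB       7
PUSH 7    7 7
STORE 0   7
DUP       7 7
DIV       1
DUP       1 1
LT        0
LOAD 0    0 7
ADD       7
LOAD 0    7 7
SUB       0
STORE 1   (empty)
PUSH 6    6
PUSH -15  6 -15
SWAP      -15 6
STORE 1   -15
PUSH -2   -15 -2
STORE 2   -15
PUSH 11   -15 11
DUP       -15 11 11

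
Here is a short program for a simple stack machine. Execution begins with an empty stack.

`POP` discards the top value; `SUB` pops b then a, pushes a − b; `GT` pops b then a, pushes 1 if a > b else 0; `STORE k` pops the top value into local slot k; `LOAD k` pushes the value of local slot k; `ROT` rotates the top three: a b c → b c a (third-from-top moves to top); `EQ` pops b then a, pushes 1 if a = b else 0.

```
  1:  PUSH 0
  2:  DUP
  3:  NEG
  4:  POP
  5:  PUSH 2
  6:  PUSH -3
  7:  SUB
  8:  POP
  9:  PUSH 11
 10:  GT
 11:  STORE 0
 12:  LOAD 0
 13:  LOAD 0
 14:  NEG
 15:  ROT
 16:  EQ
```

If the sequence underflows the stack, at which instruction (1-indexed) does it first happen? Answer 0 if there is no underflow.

PUSH 0  → 0
DUP     → 0 0
NEG     → 0 0
POP     → 0
PUSH 2  → 0 2
PUSH -3 → 0 2 -3
SUB     → 0 5
POP     → 0
PUSH 11 → 0 11
GT      → 0
STORE 0 → (empty)
LOAD 0  → 0
LOAD 0  → 0 0
NEG     → 0 0
ROT  — needs 3 operands, stack has 2 → underflow

15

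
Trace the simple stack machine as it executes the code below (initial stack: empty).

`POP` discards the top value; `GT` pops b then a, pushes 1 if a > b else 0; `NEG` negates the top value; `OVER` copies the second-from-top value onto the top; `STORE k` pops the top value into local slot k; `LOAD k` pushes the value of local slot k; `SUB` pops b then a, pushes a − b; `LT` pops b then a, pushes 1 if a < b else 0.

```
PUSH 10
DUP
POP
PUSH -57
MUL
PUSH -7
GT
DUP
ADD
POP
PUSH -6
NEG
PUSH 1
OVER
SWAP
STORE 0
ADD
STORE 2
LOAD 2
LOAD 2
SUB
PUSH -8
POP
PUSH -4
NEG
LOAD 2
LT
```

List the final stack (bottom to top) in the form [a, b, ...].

[0, 1]

PUSH 10  -> 10
DUP      -> 10 10
POP      -> 10
PUSH -57 -> 10 -57
MUL      -> -570
PUSH -7  -> -570 -7
GT       -> 0
DUP      -> 0 0
ADD      -> 0
POP      -> (empty)
PUSH -6  -> -6
NEG      -> 6
PUSH 1   -> 6 1
OVER     -> 6 1 6
SWAP     -> 6 6 1
STORE 0  -> 6 6
ADD      -> 12
STORE 2  -> (empty)
LOAD 2   -> 12
LOAD 2   -> 12 12
SUB      -> 0
PUSH -8  -> 0 -8
POP      -> 0
PUSH -4  -> 0 -4
NEG      -> 0 4
LOAD 2   -> 0 4 12
LT       -> 0 1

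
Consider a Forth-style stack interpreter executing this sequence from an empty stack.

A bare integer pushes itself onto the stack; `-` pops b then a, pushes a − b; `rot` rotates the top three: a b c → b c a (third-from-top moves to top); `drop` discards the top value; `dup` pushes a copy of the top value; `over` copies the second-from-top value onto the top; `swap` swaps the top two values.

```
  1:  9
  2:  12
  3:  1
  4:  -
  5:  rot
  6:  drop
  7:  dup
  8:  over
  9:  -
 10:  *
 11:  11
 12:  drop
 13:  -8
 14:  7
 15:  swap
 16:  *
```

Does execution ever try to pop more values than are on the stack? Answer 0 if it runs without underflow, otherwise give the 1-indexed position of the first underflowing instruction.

5

9  → [9]
12 → [9, 12]
1  → [9, 12, 1]
-  → [9, 11]
rot  — needs 3 operands, stack has 2 → underflow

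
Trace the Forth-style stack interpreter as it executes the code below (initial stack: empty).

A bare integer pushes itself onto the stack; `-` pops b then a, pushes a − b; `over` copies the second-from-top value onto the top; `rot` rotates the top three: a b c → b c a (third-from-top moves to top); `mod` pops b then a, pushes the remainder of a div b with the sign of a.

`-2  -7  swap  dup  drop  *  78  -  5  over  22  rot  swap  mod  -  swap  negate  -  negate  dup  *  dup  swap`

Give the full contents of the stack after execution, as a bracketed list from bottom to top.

[17689, 17689]

-2     : [-2]
-7     : [-2, -7]
swap   : [-7, -2]
dup    : [-7, -2, -2]
drop   : [-7, -2]
*      : [14]
78     : [14, 78]
-      : [-64]
5      : [-64, 5]
over   : [-64, 5, -64]
22     : [-64, 5, -64, 22]
rot    : [-64, -64, 22, 5]
swap   : [-64, -64, 5, 22]
mod    : [-64, -64, 5]
-      : [-64, -69]
swap   : [-69, -64]
negate : [-69, 64]
-      : [-133]
negate : [133]
dup    : [133, 133]
*      : [17689]
dup    : [17689, 17689]
swap   : [17689, 17689]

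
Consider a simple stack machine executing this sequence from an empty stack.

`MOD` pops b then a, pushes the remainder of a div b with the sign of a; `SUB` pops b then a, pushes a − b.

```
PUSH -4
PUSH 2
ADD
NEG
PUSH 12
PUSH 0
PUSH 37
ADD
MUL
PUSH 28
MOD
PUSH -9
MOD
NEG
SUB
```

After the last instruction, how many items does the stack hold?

1

PUSH -4 : -4
PUSH 2  : -4 2
ADD     : -2
NEG     : 2
PUSH 12 : 2 12
PUSH 0  : 2 12 0
PUSH 37 : 2 12 0 37
ADD     : 2 12 37
MUL     : 2 444
PUSH 28 : 2 444 28
MOD     : 2 24
PUSH -9 : 2 24 -9
MOD     : 2 6
NEG     : 2 -6
SUB     : 8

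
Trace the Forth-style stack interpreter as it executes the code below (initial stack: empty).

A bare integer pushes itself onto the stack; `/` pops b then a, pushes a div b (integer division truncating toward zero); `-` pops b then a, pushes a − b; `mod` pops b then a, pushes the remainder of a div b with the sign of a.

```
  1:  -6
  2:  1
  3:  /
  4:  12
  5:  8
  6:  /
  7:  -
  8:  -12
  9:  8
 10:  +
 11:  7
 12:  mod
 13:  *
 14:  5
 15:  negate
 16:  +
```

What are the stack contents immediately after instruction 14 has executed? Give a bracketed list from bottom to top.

[28, 5]

-6  : [-6]
1   : [-6, 1]
/   : [-6]
12  : [-6, 12]
8   : [-6, 12, 8]
/   : [-6, 1]
-   : [-7]
-12 : [-7, -12]
8   : [-7, -12, 8]
+   : [-7, -4]
7   : [-7, -4, 7]
mod : [-7, -4]
*   : [28]
5   : [28, 5]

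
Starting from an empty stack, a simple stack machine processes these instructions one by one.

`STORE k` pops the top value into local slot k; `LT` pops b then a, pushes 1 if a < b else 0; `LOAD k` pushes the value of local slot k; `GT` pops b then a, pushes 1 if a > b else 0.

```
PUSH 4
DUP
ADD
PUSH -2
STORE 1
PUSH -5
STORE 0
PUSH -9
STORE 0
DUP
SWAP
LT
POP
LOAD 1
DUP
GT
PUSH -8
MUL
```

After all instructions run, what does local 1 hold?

PUSH 4  : [4]
DUP     : [4, 4]
ADD     : [8]
PUSH -2 : [8, -2]
STORE 1 : [8]
PUSH -5 : [8, -5]
STORE 0 : [8]
PUSH -9 : [8, -9]
STORE 0 : [8]
DUP     : [8, 8]
SWAP    : [8, 8]
LT      : [0]
POP     : []
LOAD 1  : [-2]
DUP     : [-2, -2]
GT      : [0]
PUSH -8 : [0, -8]
MUL     : [0]

-2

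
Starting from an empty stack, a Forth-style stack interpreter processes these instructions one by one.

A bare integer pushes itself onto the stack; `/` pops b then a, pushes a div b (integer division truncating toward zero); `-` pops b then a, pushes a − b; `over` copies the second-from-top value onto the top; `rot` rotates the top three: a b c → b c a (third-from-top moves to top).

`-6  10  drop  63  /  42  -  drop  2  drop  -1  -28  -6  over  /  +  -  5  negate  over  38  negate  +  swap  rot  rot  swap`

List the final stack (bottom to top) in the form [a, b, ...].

[-5, -11, 27]

-6      [-6]
10      [-6, 10]
drop    [-6]
63      [-6, 63]
/       [0]
42      [0, 42]
-       [-42]
drop    []
2       [2]
drop    []
-1      [-1]
-28     [-1, -28]
-6      [-1, -28, -6]
over    [-1, -28, -6, -28]
/       [-1, -28, 0]
+       [-1, -28]
-       [27]
5       [27, 5]
negate  [27, -5]
over    [27, -5, 27]
38      [27, -5, 27, 38]
negate  [27, -5, 27, -38]
+       [27, -5, -11]
swap    [27, -11, -5]
rot     [-11, -5, 27]
rot     [-5, 27, -11]
swap    [-5, -11, 27]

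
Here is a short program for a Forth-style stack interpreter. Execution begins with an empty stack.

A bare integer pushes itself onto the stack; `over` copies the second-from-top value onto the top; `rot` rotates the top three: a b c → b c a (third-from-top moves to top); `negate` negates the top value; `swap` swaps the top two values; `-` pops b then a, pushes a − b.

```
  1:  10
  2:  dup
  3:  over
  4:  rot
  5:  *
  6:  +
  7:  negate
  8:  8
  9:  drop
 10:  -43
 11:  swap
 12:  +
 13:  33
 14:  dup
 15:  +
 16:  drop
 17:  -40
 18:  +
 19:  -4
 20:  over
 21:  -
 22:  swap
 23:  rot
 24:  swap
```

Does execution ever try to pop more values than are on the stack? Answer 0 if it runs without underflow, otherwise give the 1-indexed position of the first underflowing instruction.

23

10      [10]
dup     [10, 10]
over    [10, 10, 10]
rot     [10, 10, 10]
*       [10, 100]
+       [110]
negate  [-110]
8       [-110, 8]
drop    [-110]
-43     [-110, -43]
swap    [-43, -110]
+       [-153]
33      [-153, 33]
dup     [-153, 33, 33]
+       [-153, 66]
drop    [-153]
-40     [-153, -40]
+       [-193]
-4      [-193, -4]
over    [-193, -4, -193]
-       [-193, 189]
swap    [189, -193]
rot  — needs 3 operands, stack has 2 → underflow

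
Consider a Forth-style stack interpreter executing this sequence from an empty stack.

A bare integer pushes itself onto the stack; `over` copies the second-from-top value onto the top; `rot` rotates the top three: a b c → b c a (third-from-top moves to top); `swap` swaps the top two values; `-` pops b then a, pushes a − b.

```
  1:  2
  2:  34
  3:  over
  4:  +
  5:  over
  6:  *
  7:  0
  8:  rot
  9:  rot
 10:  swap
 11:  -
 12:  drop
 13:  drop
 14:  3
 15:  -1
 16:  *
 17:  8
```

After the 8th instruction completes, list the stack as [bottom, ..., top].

[72, 0, 2]

2     2
34    2 34
over  2 34 2
+     2 36
over  2 36 2
*     2 72
0     2 72 0
rot   72 0 2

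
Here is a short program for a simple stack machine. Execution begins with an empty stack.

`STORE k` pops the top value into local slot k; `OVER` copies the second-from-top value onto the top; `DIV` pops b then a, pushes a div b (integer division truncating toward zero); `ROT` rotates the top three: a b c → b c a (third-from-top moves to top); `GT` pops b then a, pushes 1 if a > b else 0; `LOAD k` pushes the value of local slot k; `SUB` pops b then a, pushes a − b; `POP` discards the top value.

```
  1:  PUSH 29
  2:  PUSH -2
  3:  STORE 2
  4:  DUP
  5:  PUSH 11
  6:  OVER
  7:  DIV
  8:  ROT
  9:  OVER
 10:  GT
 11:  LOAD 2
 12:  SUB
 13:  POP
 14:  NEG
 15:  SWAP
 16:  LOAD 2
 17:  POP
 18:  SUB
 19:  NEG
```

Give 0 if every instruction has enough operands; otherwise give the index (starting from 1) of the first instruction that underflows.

0

PUSH 29 → [29]
PUSH -2 → [29, -2]
STORE 2 → [29]
DUP     → [29, 29]
PUSH 11 → [29, 29, 11]
OVER    → [29, 29, 11, 29]
DIV     → [29, 29, 0]
ROT     → [29, 0, 29]
OVER    → [29, 0, 29, 0]
GT      → [29, 0, 1]
LOAD 2  → [29, 0, 1, -2]
SUB     → [29, 0, 3]
POP     → [29, 0]
NEG     → [29, 0]
SWAP    → [0, 29]
LOAD 2  → [0, 29, -2]
POP     → [0, 29]
SUB     → [-29]
NEG     → [29]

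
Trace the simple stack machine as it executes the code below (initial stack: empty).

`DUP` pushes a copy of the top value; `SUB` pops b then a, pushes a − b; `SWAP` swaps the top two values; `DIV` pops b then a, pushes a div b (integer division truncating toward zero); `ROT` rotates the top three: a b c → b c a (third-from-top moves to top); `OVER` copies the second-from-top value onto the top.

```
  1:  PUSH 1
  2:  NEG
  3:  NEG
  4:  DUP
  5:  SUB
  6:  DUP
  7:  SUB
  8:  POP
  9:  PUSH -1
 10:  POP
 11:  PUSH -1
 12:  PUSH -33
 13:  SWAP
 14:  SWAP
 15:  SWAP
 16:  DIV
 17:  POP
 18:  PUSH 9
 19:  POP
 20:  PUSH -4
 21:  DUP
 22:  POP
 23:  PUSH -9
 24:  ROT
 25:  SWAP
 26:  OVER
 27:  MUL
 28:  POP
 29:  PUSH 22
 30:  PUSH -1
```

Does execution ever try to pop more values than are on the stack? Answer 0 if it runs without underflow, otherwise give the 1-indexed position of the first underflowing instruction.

PUSH 1   -> 1
NEG      -> -1
NEG      -> 1
DUP      -> 1 1
SUB      -> 0
DUP      -> 0 0
SUB      -> 0
POP      -> (empty)
PUSH -1  -> -1
POP      -> (empty)
PUSH -1  -> -1
PUSH -33 -> -1 -33
SWAP     -> -33 -1
SWAP     -> -1 -33
SWAP     -> -33 -1
DIV      -> 33
POP      -> (empty)
PUSH 9   -> 9
POP      -> (empty)
PUSH -4  -> -4
DUP      -> -4 -4
POP      -> -4
PUSH -9  -> -4 -9
ROT  — needs 3 operands, stack has 2 → underflow

24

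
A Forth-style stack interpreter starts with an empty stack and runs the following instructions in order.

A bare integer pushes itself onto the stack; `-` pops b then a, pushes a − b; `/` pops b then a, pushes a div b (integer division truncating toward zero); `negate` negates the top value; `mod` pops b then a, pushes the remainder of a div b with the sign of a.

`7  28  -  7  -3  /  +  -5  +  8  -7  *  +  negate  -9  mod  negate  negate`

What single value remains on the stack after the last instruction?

3

7      → 7
28     → 7 28
-      → -21
7      → -21 7
-3     → -21 7 -3
/      → -21 -2
+      → -23
-5     → -23 -5
+      → -28
8      → -28 8
-7     → -28 8 -7
*      → -28 -56
+      → -84
negate → 84
-9     → 84 -9
mod    → 3
negate → -3
negate → 3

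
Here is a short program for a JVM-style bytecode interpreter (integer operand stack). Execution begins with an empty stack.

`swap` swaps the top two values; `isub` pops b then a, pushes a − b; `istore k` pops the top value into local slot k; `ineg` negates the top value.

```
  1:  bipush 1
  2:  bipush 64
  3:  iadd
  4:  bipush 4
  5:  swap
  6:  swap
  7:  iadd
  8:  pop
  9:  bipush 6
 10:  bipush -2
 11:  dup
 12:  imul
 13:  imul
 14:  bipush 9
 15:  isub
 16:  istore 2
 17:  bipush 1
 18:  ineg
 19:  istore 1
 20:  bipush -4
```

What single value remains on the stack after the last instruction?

-4

bipush 1  → [1]
bipush 64 → [1, 64]
iadd      → [65]
bipush 4  → [65, 4]
swap      → [4, 65]
swap      → [65, 4]
iadd      → [69]
pop       → []
bipush 6  → [6]
bipush -2 → [6, -2]
dup       → [6, -2, -2]
imul      → [6, 4]
imul      → [24]
bipush 9  → [24, 9]
isub      → [15]
istore 2  → []
bipush 1  → [1]
ineg      → [-1]
istore 1  → []
bipush -4 → [-4]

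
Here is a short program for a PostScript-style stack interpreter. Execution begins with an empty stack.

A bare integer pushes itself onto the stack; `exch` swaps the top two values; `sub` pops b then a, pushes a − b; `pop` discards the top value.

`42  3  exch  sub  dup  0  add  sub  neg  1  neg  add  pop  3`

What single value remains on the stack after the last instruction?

42   : [42]
3    : [42, 3]
exch : [3, 42]
sub  : [-39]
dup  : [-39, -39]
0    : [-39, -39, 0]
add  : [-39, -39]
sub  : [0]
neg  : [0]
1    : [0, 1]
neg  : [0, -1]
add  : [-1]
pop  : []
3    : [3]

3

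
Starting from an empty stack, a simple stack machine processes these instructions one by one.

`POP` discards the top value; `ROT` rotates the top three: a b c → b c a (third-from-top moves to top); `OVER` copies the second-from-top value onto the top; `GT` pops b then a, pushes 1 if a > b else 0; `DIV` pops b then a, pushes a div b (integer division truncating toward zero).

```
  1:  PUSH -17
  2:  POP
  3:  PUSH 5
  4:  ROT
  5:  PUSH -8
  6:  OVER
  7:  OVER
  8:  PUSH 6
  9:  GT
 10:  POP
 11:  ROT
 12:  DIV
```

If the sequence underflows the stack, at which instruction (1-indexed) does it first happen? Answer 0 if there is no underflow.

PUSH -17 : -17
POP      : (empty)
PUSH 5   : 5
ROT  — needs 3 operands, stack has 1 → underflow

4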